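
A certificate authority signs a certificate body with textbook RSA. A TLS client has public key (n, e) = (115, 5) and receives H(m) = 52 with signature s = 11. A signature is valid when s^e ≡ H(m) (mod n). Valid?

no

s^2 ≡ 11^2 = 121 ≡ 6
s^4 ≡ 6^2 = 36
5 = 4 + 1, so s^5 ≡ 36·11 ≡ 51 (mod 115)
51 ≠ 52, so verification fails.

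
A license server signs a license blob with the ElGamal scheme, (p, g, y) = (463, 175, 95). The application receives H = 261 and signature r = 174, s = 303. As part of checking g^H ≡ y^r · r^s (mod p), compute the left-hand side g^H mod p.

Squares mod 463: 175^1≡175, 175^2≡67, 175^4≡322, 175^8≡435, 175^16≡321, 175^32≡255, 175^64≡205, 175^128≡355, 175^256≡89
261 = 256 + 4 + 1, so 175^261 ≡ 89·322·175 ≡ 397 (mod 463)

397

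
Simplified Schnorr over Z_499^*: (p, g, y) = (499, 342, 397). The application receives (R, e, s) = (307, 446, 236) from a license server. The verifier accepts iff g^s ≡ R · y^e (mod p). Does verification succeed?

g^s mod p:
342^2 = 116964 ≡ 198
342^4 ≡ 198^2 = 39204 ≡ 282
342^8 ≡ 282^2 = 79524 ≡ 183
342^16 ≡ 183^2 = 33489 ≡ 56
342^32 ≡ 56^2 = 3136 ≡ 142
342^64 ≡ 142^2 = 20164 ≡ 204
342^128 ≡ 204^2 = 41616 ≡ 199
236 = 128 + 64 + 32 + 8 + 4, so 342^236 ≡ 199·204·142·183·282 ≡ 33 (mod 499)
R · y^e mod p:
397^2 = 157609 ≡ 424
397^4 ≡ 424^2 = 179776 ≡ 136
397^8 ≡ 136^2 = 18496 ≡ 33
397^16 ≡ 33^2 = 1089 ≡ 91
397^32 ≡ 91^2 = 8281 ≡ 297
397^64 ≡ 297^2 = 88209 ≡ 385
397^128 ≡ 385^2 = 148225 ≡ 22
397^256 ≡ 22^2 = 484
446 = 256 + 128 + 32 + 16 + 8 + 4 + 2, so 397^446 ≡ 484·22·297·91·33·136·424 ≡ 197 (mod 499)
307·197 = 60479 ≡ 100 (mod 499)
33 ≠ 100; the check fails.

fails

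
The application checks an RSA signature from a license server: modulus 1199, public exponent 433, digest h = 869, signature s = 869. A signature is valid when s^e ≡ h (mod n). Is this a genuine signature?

genuine

s^2 ≡ 869^2 = 755161 ≡ 990
s^4 ≡ 990^2 = 980100 ≡ 517
s^8 ≡ 517^2 = 267289 ≡ 1111
s^16 ≡ 1111^2 = 1234321 ≡ 550
s^32 ≡ 550^2 = 302500 ≡ 352
s^64 ≡ 352^2 = 123904 ≡ 407
s^128 ≡ 407^2 = 165649 ≡ 187
s^256 ≡ 187^2 = 34969 ≡ 198
433 = 256 + 128 + 32 + 16 + 1, so s^433 ≡ 198·187·352·550·869 ≡ 869 (mod 1199)
s^433 mod 1199 = 869 matches h.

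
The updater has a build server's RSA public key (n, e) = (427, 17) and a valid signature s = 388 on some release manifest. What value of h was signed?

362

s^2 ≡ 388^2 = 150544 ≡ 240
s^4 ≡ 240^2 = 57600 ≡ 382
s^8 ≡ 382^2 = 145924 ≡ 317
s^16 ≡ 317^2 = 100489 ≡ 144
17 = 16 + 1, so s^17 ≡ 144·388 ≡ 362 (mod 427)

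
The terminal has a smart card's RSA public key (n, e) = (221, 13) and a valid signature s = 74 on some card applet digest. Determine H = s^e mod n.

61

s^2 ≡ 74^2 = 5476 ≡ 172
s^4 ≡ 172^2 = 29584 ≡ 191
s^8 ≡ 191^2 = 36481 ≡ 16
13 = 8 + 4 + 1, so s^13 ≡ 16·191·74 ≡ 61 (mod 221)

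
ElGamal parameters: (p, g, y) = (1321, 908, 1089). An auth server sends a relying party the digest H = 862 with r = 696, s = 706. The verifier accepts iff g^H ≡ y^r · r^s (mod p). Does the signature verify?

Left side g^H mod p:
908^862 mod 1321 = 921
Right side y^r · r^s mod p:
1089^696 mod 1321 = 172
696^706 mod 1321 = 182
172·182 = 31304 ≡ 921 (mod 1321)
921 ≡ 921 (mod 1321), so the signature is genuine.

verifies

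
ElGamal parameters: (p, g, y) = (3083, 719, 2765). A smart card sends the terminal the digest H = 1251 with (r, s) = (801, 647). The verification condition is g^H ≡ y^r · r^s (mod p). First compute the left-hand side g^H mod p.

1248

Squares mod 3083: 719^1≡719, 719^2≡2100, 719^4≡1310, 719^8≡1952, 719^16≡2799, 719^32≡498, 719^64≡1364, 719^128≡1447, 719^256≡452, 719^512≡826, 719^1024≡933
1251 = 1024 + 128 + 64 + 32 + 2 + 1, so 719^1251 ≡ 933·1447·1364·498·2100·719 ≡ 1248 (mod 3083)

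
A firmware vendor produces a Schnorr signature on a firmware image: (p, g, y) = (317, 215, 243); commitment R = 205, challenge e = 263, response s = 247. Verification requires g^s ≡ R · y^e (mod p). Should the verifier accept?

reject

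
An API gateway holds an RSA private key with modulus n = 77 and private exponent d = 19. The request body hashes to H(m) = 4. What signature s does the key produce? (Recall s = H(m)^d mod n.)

25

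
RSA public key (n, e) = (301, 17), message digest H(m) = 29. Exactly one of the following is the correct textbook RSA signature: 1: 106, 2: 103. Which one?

1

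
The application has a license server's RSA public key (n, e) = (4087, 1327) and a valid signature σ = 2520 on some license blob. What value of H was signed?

σ^2 ≡ 2520^2 = 6350400 ≡ 3289
σ^4 ≡ 3289^2 = 10817521 ≡ 3319
σ^8 ≡ 3319^2 = 11015761 ≡ 1296
σ^16 ≡ 1296^2 = 1679616 ≡ 3946
σ^32 ≡ 3946^2 = 15570916 ≡ 3533
σ^64 ≡ 3533^2 = 12482089 ≡ 391
σ^128 ≡ 391^2 = 152881 ≡ 1662
σ^256 ≡ 1662^2 = 2762244 ≡ 3519
σ^512 ≡ 3519^2 = 12383361 ≡ 3838
σ^1024 ≡ 3838^2 = 14730244 ≡ 696
1327 = 1024 + 256 + 32 + 8 + 4 + 2 + 1, so σ^1327 ≡ 696·3519·3533·1296·3319·3289·2520 ≡ 1285 (mod 4087)

1285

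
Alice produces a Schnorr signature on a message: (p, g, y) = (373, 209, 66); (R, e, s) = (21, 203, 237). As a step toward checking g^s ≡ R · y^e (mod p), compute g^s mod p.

144

209^237 mod 373 = 144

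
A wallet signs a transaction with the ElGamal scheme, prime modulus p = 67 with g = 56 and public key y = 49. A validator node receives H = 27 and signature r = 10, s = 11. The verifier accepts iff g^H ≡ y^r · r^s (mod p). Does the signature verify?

verifies

Left side g^H mod p:
56^2 = 3136 ≡ 54
56^4 ≡ 54^2 = 2916 ≡ 35
56^8 ≡ 35^2 = 1225 ≡ 19
56^16 ≡ 19^2 = 361 ≡ 26
27 = 16 + 8 + 2 + 1, so 56^27 ≡ 26·19·54·56 ≡ 24 (mod 67)
Right side y^r · r^s mod p:
49^2 = 2401 ≡ 56
49^4 ≡ 56^2 = 3136 ≡ 54
49^8 ≡ 54^2 = 2916 ≡ 35
10 = 8 + 2, so 49^10 ≡ 35·56 ≡ 17 (mod 67)
10^2 = 100 ≡ 33
10^4 ≡ 33^2 = 1089 ≡ 17
10^8 ≡ 17^2 = 289 ≡ 21
11 = 8 + 2 + 1, so 10^11 ≡ 21·33·10 ≡ 29 (mod 67)
17·29 = 493 ≡ 24 (mod 67)
24 ≡ 24 (mod 67), so the signature is genuine.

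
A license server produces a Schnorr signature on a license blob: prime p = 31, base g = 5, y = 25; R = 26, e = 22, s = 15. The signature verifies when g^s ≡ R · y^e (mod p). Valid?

g^s mod p:
5^2 = 25
5^4 ≡ 25^2 = 625 ≡ 5
5^8 ≡ 5^2 = 25
15 = 8 + 4 + 2 + 1, so 5^15 ≡ 25·5·25·5 ≡ 1 (mod 31)
R · y^e mod p:
25^2 = 625 ≡ 5
25^4 ≡ 5^2 = 25
25^8 ≡ 25^2 = 625 ≡ 5
25^16 ≡ 5^2 = 25
22 = 16 + 4 + 2, so 25^22 ≡ 25·25·5 ≡ 25 (mod 31)
26·25 = 650 ≡ 30 (mod 31)
1 ≠ 30; the check fails.

no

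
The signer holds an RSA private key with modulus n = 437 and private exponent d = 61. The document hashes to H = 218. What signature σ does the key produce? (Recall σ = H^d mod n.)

175

Squares mod 437: H^1≡218, H^2≡328, H^4≡82, H^8≡169, H^16≡156, H^32≡301
61 = 32 + 16 + 8 + 4 + 1, so H^61 ≡ 301·156·169·82·218 ≡ 175 (mod 437)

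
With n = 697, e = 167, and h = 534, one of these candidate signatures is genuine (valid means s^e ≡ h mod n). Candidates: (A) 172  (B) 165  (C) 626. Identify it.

B

Candidate A: Squares mod 697: 172^1≡172, 172^2≡310, 172^4≡611, 172^8≡426, 172^16≡256, 172^32≡18, 172^64≡324, 172^128≡426; 167 = 128 + 32 + 4 + 2 + 1, so 172^167 ≡ 426·18·611·310·172 ≡ 43 (mod 697)
Candidate B: Squares mod 697: 165^1≡165, 165^2≡42, 165^4≡370, 165^8≡288, 165^16≡1, 165^32≡1, 165^64≡1, 165^128≡1; 167 = 128 + 32 + 4 + 2 + 1, so 165^167 ≡ 1·1·370·42·165 ≡ 534 (mod 697)
  → matches h = 534
Candidate C: Squares mod 697: 626^1≡626, 626^2≡162, 626^4≡455, 626^8≡16, 626^16≡256, 626^32≡18, 626^64≡324, 626^128≡426; 167 = 128 + 32 + 4 + 2 + 1, so 626^167 ≡ 426·18·455·162·626 ≡ 363 (mod 697)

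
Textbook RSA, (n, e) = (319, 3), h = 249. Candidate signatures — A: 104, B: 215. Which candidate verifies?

Candidate A: 104^3 mod 319 = 70
Candidate B: 215^3 mod 319 = 249
  → matches h = 249

B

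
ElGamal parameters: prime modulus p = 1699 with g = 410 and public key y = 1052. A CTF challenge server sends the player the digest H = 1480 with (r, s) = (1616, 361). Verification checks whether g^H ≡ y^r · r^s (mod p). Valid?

no

Left side g^H mod p:
Squares mod 1699: 410^1≡410, 410^2≡1598, 410^4≡7, 410^8≡49, 410^16≡702, 410^32≡94, 410^64≡341, 410^128≡749, 410^256≡331, 410^512≡825, 410^1024≡1025
1480 = 1024 + 256 + 128 + 64 + 8, so 410^1480 ≡ 1025·331·749·341·49 ≡ 61 (mod 1699)
Right side y^r · r^s mod p:
Squares mod 1699: 1052^1≡1052, 1052^2≡655, 1052^4≡877, 1052^8≡1181, 1052^16≡1581, 1052^32≡332, 1052^64≡1488, 1052^128≡347, 1052^256≡1479, 1052^512≡828, 1052^1024≡887
1616 = 1024 + 512 + 64 + 16, so 1052^1616 ≡ 887·828·1488·1581 ≡ 522 (mod 1699)
Squares mod 1699: 1616^1≡1616, 1616^2≡93, 1616^4≡154, 1616^8≡1629, 1616^16≡1502, 1616^32≡1431, 1616^64≡466, 1616^128≡1383, 1616^256≡1314
361 = 256 + 64 + 32 + 8 + 1, so 1616^361 ≡ 1314·466·1431·1629·1616 ≡ 915 (mod 1699)
522·915 = 477630 ≡ 211 (mod 1699)
61 ≠ 211, so verification fails.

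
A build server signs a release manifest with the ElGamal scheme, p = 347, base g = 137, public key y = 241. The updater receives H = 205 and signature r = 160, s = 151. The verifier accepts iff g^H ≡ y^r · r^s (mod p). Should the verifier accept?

reject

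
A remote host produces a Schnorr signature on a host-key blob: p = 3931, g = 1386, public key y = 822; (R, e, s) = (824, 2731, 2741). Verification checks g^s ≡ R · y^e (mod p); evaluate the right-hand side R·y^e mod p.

478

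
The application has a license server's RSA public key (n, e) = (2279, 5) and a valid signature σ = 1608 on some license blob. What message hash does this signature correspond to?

1072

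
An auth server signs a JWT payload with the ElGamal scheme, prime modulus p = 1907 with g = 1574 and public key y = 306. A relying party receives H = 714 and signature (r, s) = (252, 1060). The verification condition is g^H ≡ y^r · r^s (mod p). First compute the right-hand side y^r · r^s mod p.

120

306^2 = 93636 ≡ 193
306^4 ≡ 193^2 = 37249 ≡ 1016
306^8 ≡ 1016^2 = 1032256 ≡ 569
306^16 ≡ 569^2 = 323761 ≡ 1478
306^32 ≡ 1478^2 = 2184484 ≡ 969
306^64 ≡ 969^2 = 938961 ≡ 717
306^128 ≡ 717^2 = 514089 ≡ 1106
252 = 128 + 64 + 32 + 16 + 8 + 4, so 306^252 ≡ 1106·717·969·1478·569·1016 ≡ 1707 (mod 1907)
252^2 = 63504 ≡ 573
252^4 ≡ 573^2 = 328329 ≡ 325
252^8 ≡ 325^2 = 105625 ≡ 740
252^16 ≡ 740^2 = 547600 ≡ 291
252^32 ≡ 291^2 = 84681 ≡ 773
252^64 ≡ 773^2 = 597529 ≡ 638
252^128 ≡ 638^2 = 407044 ≡ 853
252^256 ≡ 853^2 = 727609 ≡ 1042
252^512 ≡ 1042^2 = 1085764 ≡ 681
252^1024 ≡ 681^2 = 463761 ≡ 360
1060 = 1024 + 32 + 4, so 252^1060 ≡ 360·773·325 ≡ 1525 (mod 1907)
y^r · r^s ≡ 1707·1525 = 2603175 ≡ 120 (mod 1907)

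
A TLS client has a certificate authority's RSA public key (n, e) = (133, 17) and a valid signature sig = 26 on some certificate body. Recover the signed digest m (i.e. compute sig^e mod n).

sig^2 ≡ 26^2 = 676 ≡ 11
sig^4 ≡ 11^2 = 121
sig^8 ≡ 121^2 = 14641 ≡ 11
sig^16 ≡ 11^2 = 121
17 = 16 + 1, so sig^17 ≡ 121·26 ≡ 87 (mod 133)

87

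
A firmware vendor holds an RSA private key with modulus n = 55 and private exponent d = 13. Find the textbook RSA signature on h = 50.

40

h^2 ≡ 50^2 = 2500 ≡ 25
h^4 ≡ 25^2 = 625 ≡ 20
h^8 ≡ 20^2 = 400 ≡ 15
13 = 8 + 4 + 1, so h^13 ≡ 15·20·50 ≡ 40 (mod 55)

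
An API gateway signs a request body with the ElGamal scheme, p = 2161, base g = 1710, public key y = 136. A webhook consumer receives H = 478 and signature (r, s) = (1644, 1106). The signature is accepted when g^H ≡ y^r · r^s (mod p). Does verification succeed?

fails

Left side g^H mod p:
1710^2 = 2924100 ≡ 267
1710^4 ≡ 267^2 = 71289 ≡ 2137
1710^8 ≡ 2137^2 = 4566769 ≡ 576
1710^16 ≡ 576^2 = 331776 ≡ 1143
1710^32 ≡ 1143^2 = 1306449 ≡ 1205
1710^64 ≡ 1205^2 = 1452025 ≡ 1994
1710^128 ≡ 1994^2 = 3976036 ≡ 1957
1710^256 ≡ 1957^2 = 3829849 ≡ 557
478 = 256 + 128 + 64 + 16 + 8 + 4 + 2, so 1710^478 ≡ 557·1957·1994·1143·576·2137·267 ≡ 1969 (mod 2161)
Right side y^r · r^s mod p:
136^2 = 18496 ≡ 1208
136^4 ≡ 1208^2 = 1459264 ≡ 589
136^8 ≡ 589^2 = 346921 ≡ 1161
136^16 ≡ 1161^2 = 1347921 ≡ 1618
136^32 ≡ 1618^2 = 2617924 ≡ 953
136^64 ≡ 953^2 = 908209 ≡ 589
136^128 ≡ 589^2 = 346921 ≡ 1161
136^256 ≡ 1161^2 = 1347921 ≡ 1618
136^512 ≡ 1618^2 = 2617924 ≡ 953
136^1024 ≡ 953^2 = 908209 ≡ 589
1644 = 1024 + 512 + 64 + 32 + 8 + 4, so 136^1644 ≡ 589·953·589·953·1161·589 ≡ 589 (mod 2161)
1644^2 = 2702736 ≡ 1486
1644^4 ≡ 1486^2 = 2208196 ≡ 1815
1644^8 ≡ 1815^2 = 3294225 ≡ 861
1644^16 ≡ 861^2 = 741321 ≡ 98
1644^32 ≡ 98^2 = 9604 ≡ 960
1644^64 ≡ 960^2 = 921600 ≡ 1014
1644^128 ≡ 1014^2 = 1028196 ≡ 1721
1644^256 ≡ 1721^2 = 2961841 ≡ 1271
1644^512 ≡ 1271^2 = 1615441 ≡ 1174
1644^1024 ≡ 1174^2 = 1378276 ≡ 1719
1106 = 1024 + 64 + 16 + 2, so 1644^1106 ≡ 1719·1014·98·1486 ≡ 1995 (mod 2161)
589·1995 = 1175055 ≡ 1632 (mod 2161)
1969 ≠ 1632, so verification fails.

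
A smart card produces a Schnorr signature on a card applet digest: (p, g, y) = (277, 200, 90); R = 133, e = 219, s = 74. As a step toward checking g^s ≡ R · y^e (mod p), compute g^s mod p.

106

200^2 = 40000 ≡ 112
200^4 ≡ 112^2 = 12544 ≡ 79
200^8 ≡ 79^2 = 6241 ≡ 147
200^16 ≡ 147^2 = 21609 ≡ 3
200^32 ≡ 3^2 = 9
200^64 ≡ 9^2 = 81
74 = 64 + 8 + 2, so 200^74 ≡ 81·147·112 ≡ 106 (mod 277)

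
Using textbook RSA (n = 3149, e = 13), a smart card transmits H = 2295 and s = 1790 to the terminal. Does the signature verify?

s^13 mod 3149 = 854
The recovered value 854 does not match the digest 2295.

does not verify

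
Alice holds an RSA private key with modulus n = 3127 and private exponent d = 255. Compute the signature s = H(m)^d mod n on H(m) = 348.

1189

(H(m))^255 mod 3127 = 1189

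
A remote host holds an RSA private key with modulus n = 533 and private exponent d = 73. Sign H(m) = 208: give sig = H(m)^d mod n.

Squares mod 533: (H(m))^1≡208, (H(m))^2≡91, (H(m))^4≡286, (H(m))^8≡247, (H(m))^16≡247, (H(m))^32≡247, (H(m))^64≡247
73 = 64 + 8 + 1, so (H(m))^73 ≡ 247·247·208 ≡ 208 (mod 533)

208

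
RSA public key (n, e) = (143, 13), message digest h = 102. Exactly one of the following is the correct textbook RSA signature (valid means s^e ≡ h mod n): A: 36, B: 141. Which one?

B

Candidate A: 36^2 = 1296 ≡ 9; 36^4 ≡ 9^2 = 81; 36^8 ≡ 81^2 = 6561 ≡ 126; 13 = 8 + 4 + 1, so 36^13 ≡ 126·81·36 ≡ 49 (mod 143)
Candidate B: 141^2 = 19881 ≡ 4; 141^4 ≡ 4^2 = 16; 141^8 ≡ 16^2 = 256 ≡ 113; 13 = 8 + 4 + 1, so 141^13 ≡ 113·16·141 ≡ 102 (mod 143)
  → matches h = 102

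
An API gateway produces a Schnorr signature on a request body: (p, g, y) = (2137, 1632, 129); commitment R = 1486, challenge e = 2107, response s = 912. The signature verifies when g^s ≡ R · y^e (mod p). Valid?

yes

g^s mod p:
1632^2 = 2663424 ≡ 722
1632^4 ≡ 722^2 = 521284 ≡ 1993
1632^8 ≡ 1993^2 = 3972049 ≡ 1503
1632^16 ≡ 1503^2 = 2259009 ≡ 200
1632^32 ≡ 200^2 = 40000 ≡ 1534
1632^64 ≡ 1534^2 = 2353156 ≡ 319
1632^128 ≡ 319^2 = 101761 ≡ 1322
1632^256 ≡ 1322^2 = 1747684 ≡ 1755
1632^512 ≡ 1755^2 = 3080025 ≡ 608
912 = 512 + 256 + 128 + 16, so 1632^912 ≡ 608·1755·1322·200 ≡ 1543 (mod 2137)
R · y^e mod p:
129^2 = 16641 ≡ 1682
129^4 ≡ 1682^2 = 2829124 ≡ 1873
129^8 ≡ 1873^2 = 3508129 ≡ 1312
129^16 ≡ 1312^2 = 1721344 ≡ 1059
129^32 ≡ 1059^2 = 1121481 ≡ 1693
129^64 ≡ 1693^2 = 2866249 ≡ 532
129^128 ≡ 532^2 = 283024 ≡ 940
129^256 ≡ 940^2 = 883600 ≡ 1019
129^512 ≡ 1019^2 = 1038361 ≡ 1916
129^1024 ≡ 1916^2 = 3671056 ≡ 1827
129^2048 ≡ 1827^2 = 3337929 ≡ 2072
2107 = 2048 + 32 + 16 + 8 + 2 + 1, so 129^2107 ≡ 2072·1693·1059·1312·1682·129 ≡ 60 (mod 2137)
1486·60 = 89160 ≡ 1543 (mod 2137)
1543 ≡ 1543 (mod 2137); signature holds.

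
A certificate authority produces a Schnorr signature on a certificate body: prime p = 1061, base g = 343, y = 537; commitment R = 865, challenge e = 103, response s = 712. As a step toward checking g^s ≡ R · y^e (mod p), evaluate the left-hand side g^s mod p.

943

343^2 = 117649 ≡ 939
343^4 ≡ 939^2 = 881721 ≡ 30
343^8 ≡ 30^2 = 900
343^16 ≡ 900^2 = 810000 ≡ 457
343^32 ≡ 457^2 = 208849 ≡ 893
343^64 ≡ 893^2 = 797449 ≡ 638
343^128 ≡ 638^2 = 407044 ≡ 681
343^256 ≡ 681^2 = 463761 ≡ 104
343^512 ≡ 104^2 = 10816 ≡ 206
712 = 512 + 128 + 64 + 8, so 343^712 ≡ 206·681·638·900 ≡ 943 (mod 1061)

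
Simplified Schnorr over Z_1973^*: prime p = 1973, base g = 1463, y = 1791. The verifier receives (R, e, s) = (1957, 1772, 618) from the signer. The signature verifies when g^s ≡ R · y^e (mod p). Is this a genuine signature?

genuine

g^s mod p:
Squares mod 1973: 1463^1≡1463, 1463^2≡1637, 1463^4≡435, 1463^8≡1790, 1463^16≡1921, 1463^32≡731, 1463^64≡1651, 1463^128≡1088, 1463^256≡1917, 1463^512≡1163
618 = 512 + 64 + 32 + 8 + 2, so 1463^618 ≡ 1163·1651·731·1790·1637 ≡ 1226 (mod 1973)
R · y^e mod p:
Squares mod 1973: 1791^1≡1791, 1791^2≡1556, 1791^4≡265, 1791^8≡1170, 1791^16≡1611, 1791^32≡826, 1791^64≡1591, 1791^128≡1895, 1791^256≡165, 1791^512≡1576, 1791^1024≡1742
1772 = 1024 + 512 + 128 + 64 + 32 + 8 + 4, so 1791^1772 ≡ 1742·1576·1895·1591·826·1170·265 ≡ 170 (mod 1973)
1957·170 = 332690 ≡ 1226 (mod 1973)
1226 ≡ 1226 (mod 1973); signature holds.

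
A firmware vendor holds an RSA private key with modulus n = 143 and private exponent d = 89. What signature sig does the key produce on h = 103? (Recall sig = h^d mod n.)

h^2 ≡ 103^2 = 10609 ≡ 27
h^4 ≡ 27^2 = 729 ≡ 14
h^8 ≡ 14^2 = 196 ≡ 53
h^16 ≡ 53^2 = 2809 ≡ 92
h^32 ≡ 92^2 = 8464 ≡ 27
h^64 ≡ 27^2 = 729 ≡ 14
89 = 64 + 16 + 8 + 1, so h^89 ≡ 14·92·53·103 ≡ 25 (mod 143)

25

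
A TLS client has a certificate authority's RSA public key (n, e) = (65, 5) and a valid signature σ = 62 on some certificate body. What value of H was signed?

17

σ^2 ≡ 62^2 = 3844 ≡ 9
σ^4 ≡ 9^2 = 81 ≡ 16
5 = 4 + 1, so σ^5 ≡ 16·62 ≡ 17 (mod 65)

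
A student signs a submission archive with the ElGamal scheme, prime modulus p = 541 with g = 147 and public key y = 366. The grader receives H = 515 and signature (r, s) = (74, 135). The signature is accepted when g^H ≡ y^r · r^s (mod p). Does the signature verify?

verifies

Left side g^H mod p:
147^515 mod 541 = 510
Right side y^r · r^s mod p:
366^74 mod 541 = 510
74^135 mod 541 = 1
510·1 = 510 ≡ 510 (mod 541)
510 ≡ 510 (mod 541), so the signature is genuine.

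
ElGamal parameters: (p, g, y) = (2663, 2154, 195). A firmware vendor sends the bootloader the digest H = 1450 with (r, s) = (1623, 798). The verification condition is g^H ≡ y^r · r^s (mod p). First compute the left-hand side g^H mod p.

2154^1450 mod 2663 = 2459

2459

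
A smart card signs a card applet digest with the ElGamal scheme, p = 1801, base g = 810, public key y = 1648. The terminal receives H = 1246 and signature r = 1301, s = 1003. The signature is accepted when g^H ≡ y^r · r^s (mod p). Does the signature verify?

does not verify

Left side g^H mod p:
Squares mod 1801: 810^1≡810, 810^2≡536, 810^4≡937, 810^8≡882, 810^16≡1693, 810^32≡858, 810^64≡1356, 810^128≡1716, 810^256≡21, 810^512≡441, 810^1024≡1774
1246 = 1024 + 128 + 64 + 16 + 8 + 4 + 2, so 810^1246 ≡ 1774·1716·1356·1693·882·937·536 ≡ 1655 (mod 1801)
Right side y^r · r^s mod p:
Squares mod 1801: 1648^1≡1648, 1648^2≡1797, 1648^4≡16, 1648^8≡256, 1648^16≡700, 1648^32≡128, 1648^64≡175, 1648^128≡8, 1648^256≡64, 1648^512≡494, 1648^1024≡901
1301 = 1024 + 256 + 16 + 4 + 1, so 1648^1301 ≡ 901·64·700·16·1648 ≡ 1648 (mod 1801)
Squares mod 1801: 1301^1≡1301, 1301^2≡1462, 1301^4≡1458, 1301^8≡584, 1301^16≡667, 1301^32≡42, 1301^64≡1764, 1301^128≡1369, 1301^256≡1121, 1301^512≡1344
1003 = 512 + 256 + 128 + 64 + 32 + 8 + 2 + 1, so 1301^1003 ≡ 1344·1121·1369·1764·42·584·1462·1301 ≡ 965 (mod 1801)
1648·965 = 1590320 ≡ 37 (mod 1801)
1655 ≠ 37, so verification fails.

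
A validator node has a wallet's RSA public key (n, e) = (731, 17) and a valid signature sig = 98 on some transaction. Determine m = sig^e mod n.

Squares mod 731: sig^1≡98, sig^2≡101, sig^4≡698, sig^8≡358, sig^16≡239
17 = 16 + 1, so sig^17 ≡ 239·98 ≡ 30 (mod 731)

30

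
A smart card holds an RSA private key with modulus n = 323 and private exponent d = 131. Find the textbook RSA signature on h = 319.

21

h^2 ≡ 319^2 = 101761 ≡ 16
h^4 ≡ 16^2 = 256
h^8 ≡ 256^2 = 65536 ≡ 290
h^16 ≡ 290^2 = 84100 ≡ 120
h^32 ≡ 120^2 = 14400 ≡ 188
h^64 ≡ 188^2 = 35344 ≡ 137
h^128 ≡ 137^2 = 18769 ≡ 35
131 = 128 + 2 + 1, so h^131 ≡ 35·16·319 ≡ 21 (mod 323)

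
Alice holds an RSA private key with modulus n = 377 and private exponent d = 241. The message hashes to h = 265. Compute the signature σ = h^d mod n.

122

h^241 mod 377 = 122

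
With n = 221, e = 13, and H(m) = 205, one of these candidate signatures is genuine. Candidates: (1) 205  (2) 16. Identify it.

Candidate 1: 205^2 = 42025 ≡ 35; 205^4 ≡ 35^2 = 1225 ≡ 120; 205^8 ≡ 120^2 = 14400 ≡ 35; 13 = 8 + 4 + 1, so 205^13 ≡ 35·120·205 ≡ 205 (mod 221)
  → matches H(m) = 205
Candidate 2: 16^2 = 256 ≡ 35; 16^4 ≡ 35^2 = 1225 ≡ 120; 16^8 ≡ 120^2 = 14400 ≡ 35; 13 = 8 + 4 + 1, so 16^13 ≡ 35·120·16 ≡ 16 (mod 221)

1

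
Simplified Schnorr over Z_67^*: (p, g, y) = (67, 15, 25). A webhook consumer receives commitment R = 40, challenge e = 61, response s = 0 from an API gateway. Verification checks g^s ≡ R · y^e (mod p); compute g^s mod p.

1

15^0 mod 67 = 1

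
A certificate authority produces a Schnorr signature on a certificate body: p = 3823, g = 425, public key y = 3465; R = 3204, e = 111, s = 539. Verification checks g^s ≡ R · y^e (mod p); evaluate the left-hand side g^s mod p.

2638

425^2 = 180625 ≡ 944
425^4 ≡ 944^2 = 891136 ≡ 377
425^8 ≡ 377^2 = 142129 ≡ 678
425^16 ≡ 678^2 = 459684 ≡ 924
425^32 ≡ 924^2 = 853776 ≡ 1247
425^64 ≡ 1247^2 = 1555009 ≡ 2871
425^128 ≡ 2871^2 = 8242641 ≡ 253
425^256 ≡ 253^2 = 64009 ≡ 2841
425^512 ≡ 2841^2 = 8071281 ≡ 928
539 = 512 + 16 + 8 + 2 + 1, so 425^539 ≡ 928·924·678·944·425 ≡ 2638 (mod 3823)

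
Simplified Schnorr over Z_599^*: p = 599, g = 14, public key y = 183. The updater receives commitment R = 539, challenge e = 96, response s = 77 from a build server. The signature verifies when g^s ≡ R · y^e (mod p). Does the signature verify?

g^s mod p:
Squares mod 599: 14^1≡14, 14^2≡196, 14^4≡80, 14^8≡410, 14^16≡380, 14^32≡41, 14^64≡483
77 = 64 + 8 + 4 + 1, so 14^77 ≡ 483·410·80·14 ≡ 73 (mod 599)
R · y^e mod p:
Squares mod 599: 183^1≡183, 183^2≡544, 183^4≡30, 183^8≡301, 183^16≡152, 183^32≡342, 183^64≡159
96 = 64 + 32, so 183^96 ≡ 159·342 ≡ 468 (mod 599)
539·468 = 252252 ≡ 73 (mod 599)
73 ≡ 73 (mod 599); signature holds.

verifies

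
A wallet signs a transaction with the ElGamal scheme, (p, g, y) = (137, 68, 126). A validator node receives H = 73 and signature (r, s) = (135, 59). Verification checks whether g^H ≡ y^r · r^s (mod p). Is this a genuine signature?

forged

Left side g^H mod p:
68^73 mod 137 = 107
Right side y^r · r^s mod p:
126^135 mod 137 = 112
135^59 mod 137 = 118
112·118 = 13216 ≡ 64 (mod 137)
107 ≠ 64, so verification fails.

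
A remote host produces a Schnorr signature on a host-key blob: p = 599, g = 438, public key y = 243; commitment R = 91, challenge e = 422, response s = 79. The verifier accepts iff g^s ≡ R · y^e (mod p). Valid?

yes

g^s mod p:
438^2 = 191844 ≡ 164
438^4 ≡ 164^2 = 26896 ≡ 540
438^8 ≡ 540^2 = 291600 ≡ 486
438^16 ≡ 486^2 = 236196 ≡ 190
438^32 ≡ 190^2 = 36100 ≡ 160
438^64 ≡ 160^2 = 25600 ≡ 442
79 = 64 + 8 + 4 + 2 + 1, so 438^79 ≡ 442·486·540·164·438 ≡ 189 (mod 599)
R · y^e mod p:
243^2 = 59049 ≡ 347
243^4 ≡ 347^2 = 120409 ≡ 10
243^8 ≡ 10^2 = 100
243^16 ≡ 100^2 = 10000 ≡ 416
243^32 ≡ 416^2 = 173056 ≡ 544
243^64 ≡ 544^2 = 295936 ≡ 30
243^128 ≡ 30^2 = 900 ≡ 301
243^256 ≡ 301^2 = 90601 ≡ 152
422 = 256 + 128 + 32 + 4 + 2, so 243^422 ≡ 152·301·544·10·347 ≡ 555 (mod 599)
91·555 = 50505 ≡ 189 (mod 599)
189 ≡ 189 (mod 599); signature holds.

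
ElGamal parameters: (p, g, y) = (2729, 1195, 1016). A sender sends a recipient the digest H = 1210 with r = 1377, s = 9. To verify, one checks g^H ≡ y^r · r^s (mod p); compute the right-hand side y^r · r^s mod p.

1458

1016^2 = 1032256 ≡ 694
1016^4 ≡ 694^2 = 481636 ≡ 1332
1016^8 ≡ 1332^2 = 1774224 ≡ 374
1016^16 ≡ 374^2 = 139876 ≡ 697
1016^32 ≡ 697^2 = 485809 ≡ 47
1016^64 ≡ 47^2 = 2209
1016^128 ≡ 2209^2 = 4879681 ≡ 229
1016^256 ≡ 229^2 = 52441 ≡ 590
1016^512 ≡ 590^2 = 348100 ≡ 1517
1016^1024 ≡ 1517^2 = 2301289 ≡ 742
1377 = 1024 + 256 + 64 + 32 + 1, so 1016^1377 ≡ 742·590·2209·47·1016 ≡ 1974 (mod 2729)
1377^2 = 1896129 ≡ 2203
1377^4 ≡ 2203^2 = 4853209 ≡ 1047
1377^8 ≡ 1047^2 = 1096209 ≡ 1880
9 = 8 + 1, so 1377^9 ≡ 1880·1377 ≡ 1668 (mod 2729)
y^r · r^s ≡ 1974·1668 = 3292632 ≡ 1458 (mod 2729)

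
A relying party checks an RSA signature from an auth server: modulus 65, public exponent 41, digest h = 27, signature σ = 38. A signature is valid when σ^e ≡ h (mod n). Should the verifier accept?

reject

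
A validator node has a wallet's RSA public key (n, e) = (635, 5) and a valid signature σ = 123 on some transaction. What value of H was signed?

σ^5 mod 635 = 373

373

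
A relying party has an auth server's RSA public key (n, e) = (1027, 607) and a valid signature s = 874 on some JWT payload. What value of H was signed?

Squares mod 1027: s^1≡874, s^2≡815, s^4≡783, s^8≡997, s^16≡900, s^32≡724, s^64≡406, s^128≡516, s^256≡263, s^512≡360
607 = 512 + 64 + 16 + 8 + 4 + 2 + 1, so s^607 ≡ 360·406·900·997·783·815·874 ≡ 263 (mod 1027)

263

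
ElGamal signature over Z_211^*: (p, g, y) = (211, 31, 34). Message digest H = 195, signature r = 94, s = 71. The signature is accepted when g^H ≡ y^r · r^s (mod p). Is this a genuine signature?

Left side g^H mod p:
31^195 mod 211 = 88
Right side y^r · r^s mod p:
34^94 mod 211 = 179
94^71 mod 211 = 50
179·50 = 8950 ≡ 88 (mod 211)
88 ≡ 88 (mod 211), so the signature is genuine.

genuine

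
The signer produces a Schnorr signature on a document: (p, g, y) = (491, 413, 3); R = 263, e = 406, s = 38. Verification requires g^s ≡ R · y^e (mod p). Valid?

g^s mod p:
Squares mod 491: 413^1≡413, 413^2≡192, 413^4≡39, 413^8≡48, 413^16≡340, 413^32≡215
38 = 32 + 4 + 2, so 413^38 ≡ 215·39·192 ≡ 422 (mod 491)
R · y^e mod p:
Squares mod 491: 3^1≡3, 3^2≡9, 3^4≡81, 3^8≡178, 3^16≡260, 3^32≡333, 3^64≡414, 3^128≡37, 3^256≡387
406 = 256 + 128 + 16 + 4 + 2, so 3^406 ≡ 387·37·260·81·9 ≡ 138 (mod 491)
263·138 = 36294 ≡ 451 (mod 491)
422 ≠ 451; the check fails.

no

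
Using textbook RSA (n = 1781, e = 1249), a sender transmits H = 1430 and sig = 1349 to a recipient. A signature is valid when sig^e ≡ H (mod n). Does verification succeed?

fails

sig^2 ≡ 1349^2 = 1819801 ≡ 1400
sig^4 ≡ 1400^2 = 1960000 ≡ 900
sig^8 ≡ 900^2 = 810000 ≡ 1426
sig^16 ≡ 1426^2 = 2033476 ≡ 1355
sig^32 ≡ 1355^2 = 1836025 ≡ 1595
sig^64 ≡ 1595^2 = 2544025 ≡ 757
sig^128 ≡ 757^2 = 573049 ≡ 1348
sig^256 ≡ 1348^2 = 1817104 ≡ 484
sig^512 ≡ 484^2 = 234256 ≡ 945
sig^1024 ≡ 945^2 = 893025 ≡ 744
1249 = 1024 + 128 + 64 + 32 + 1, so sig^1249 ≡ 744·1348·757·1595·1349 ≡ 1063 (mod 1781)
The recovered value 1063 does not match the digest 1430.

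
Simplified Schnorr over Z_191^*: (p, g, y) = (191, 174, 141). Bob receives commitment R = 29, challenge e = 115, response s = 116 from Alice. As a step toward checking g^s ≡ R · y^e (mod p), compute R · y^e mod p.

141^2 = 19881 ≡ 17
141^4 ≡ 17^2 = 289 ≡ 98
141^8 ≡ 98^2 = 9604 ≡ 54
141^16 ≡ 54^2 = 2916 ≡ 51
141^32 ≡ 51^2 = 2601 ≡ 118
141^64 ≡ 118^2 = 13924 ≡ 172
115 = 64 + 32 + 16 + 2 + 1, so 141^115 ≡ 172·118·51·17·141 ≡ 159 (mod 191)
R · y^e ≡ 29·159 = 4611 ≡ 27 (mod 191)

27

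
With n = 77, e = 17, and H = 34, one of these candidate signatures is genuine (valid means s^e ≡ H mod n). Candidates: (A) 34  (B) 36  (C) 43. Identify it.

Candidate A: Squares mod 77: 34^1≡34, 34^2≡1, 34^4≡1, 34^8≡1, 34^16≡1; 17 = 16 + 1, so 34^17 ≡ 1·34 ≡ 34 (mod 77)
  → matches H = 34
Candidate B: Squares mod 77: 36^1≡36, 36^2≡64, 36^4≡15, 36^8≡71, 36^16≡36; 17 = 16 + 1, so 36^17 ≡ 36·36 ≡ 64 (mod 77)
Candidate C: Squares mod 77: 43^1≡43, 43^2≡1, 43^4≡1, 43^8≡1, 43^16≡1; 17 = 16 + 1, so 43^17 ≡ 1·43 ≡ 43 (mod 77)

A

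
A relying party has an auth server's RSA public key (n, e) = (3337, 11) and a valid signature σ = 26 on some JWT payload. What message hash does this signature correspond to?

σ^11 mod 3337 = 2394

2394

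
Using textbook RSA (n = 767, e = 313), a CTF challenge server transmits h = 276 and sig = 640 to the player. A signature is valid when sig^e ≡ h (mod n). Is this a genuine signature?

Squares mod 767: sig^1≡640, sig^2≡22, sig^4≡484, sig^8≡321, sig^16≡263, sig^32≡139, sig^64≡146, sig^128≡607, sig^256≡289
313 = 256 + 32 + 16 + 8 + 1, so sig^313 ≡ 289·139·263·321·640 ≡ 276 (mod 767)
276 = h, so the signature checks out.

genuine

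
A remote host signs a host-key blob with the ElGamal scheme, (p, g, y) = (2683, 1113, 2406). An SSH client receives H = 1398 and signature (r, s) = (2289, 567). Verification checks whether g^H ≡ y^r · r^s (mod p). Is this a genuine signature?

Left side g^H mod p:
1113^1398 mod 2683 = 1313
Right side y^r · r^s mod p:
2406^2289 mod 2683 = 1515
2289^567 mod 2683 = 2505
1515·2505 = 3795075 ≡ 1313 (mod 2683)
1313 ≡ 1313 (mod 2683), so the signature is genuine.

genuine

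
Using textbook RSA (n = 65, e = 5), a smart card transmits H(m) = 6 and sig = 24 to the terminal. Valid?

Squares mod 65: sig^1≡24, sig^2≡56, sig^4≡16
5 = 4 + 1, so sig^5 ≡ 16·24 ≡ 59 (mod 65)
59 ≠ 6, so verification fails.

no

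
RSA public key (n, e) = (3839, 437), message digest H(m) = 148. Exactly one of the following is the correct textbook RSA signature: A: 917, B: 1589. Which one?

A

Candidate A: 917^2 = 840889 ≡ 148; 917^4 ≡ 148^2 = 21904 ≡ 2709; 917^8 ≡ 2709^2 = 7338681 ≡ 2352; 917^16 ≡ 2352^2 = 5531904 ≡ 3744; 917^32 ≡ 3744^2 = 14017536 ≡ 1347; 917^64 ≡ 1347^2 = 1814409 ≡ 2401; 917^128 ≡ 2401^2 = 5764801 ≡ 2462; 917^256 ≡ 2462^2 = 6061444 ≡ 3502; 437 = 256 + 128 + 32 + 16 + 4 + 1, so 917^437 ≡ 3502·2462·1347·3744·2709·917 ≡ 148 (mod 3839)
  → matches H(m) = 148
Candidate B: 1589^2 = 2524921 ≡ 2698; 1589^4 ≡ 2698^2 = 7279204 ≡ 460; 1589^8 ≡ 460^2 = 211600 ≡ 455; 1589^16 ≡ 455^2 = 207025 ≡ 3558; 1589^32 ≡ 3558^2 = 12659364 ≡ 2181; 1589^64 ≡ 2181^2 = 4756761 ≡ 240; 1589^128 ≡ 240^2 = 57600 ≡ 15; 1589^256 ≡ 15^2 = 225; 437 = 256 + 128 + 32 + 16 + 4 + 1, so 1589^437 ≡ 225·15·2181·3558·460·1589 ≡ 3710 (mod 3839)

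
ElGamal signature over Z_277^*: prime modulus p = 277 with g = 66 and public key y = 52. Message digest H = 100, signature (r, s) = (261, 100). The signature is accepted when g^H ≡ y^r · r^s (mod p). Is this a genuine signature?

forged

Left side g^H mod p:
Squares mod 277: 66^1≡66, 66^2≡201, 66^4≡236, 66^8≡19, 66^16≡84, 66^32≡131, 66^64≡264
100 = 64 + 32 + 4, so 66^100 ≡ 264·131·236 ≡ 19 (mod 277)
Right side y^r · r^s mod p:
Squares mod 277: 52^1≡52, 52^2≡211, 52^4≡201, 52^8≡236, 52^16≡19, 52^32≡84, 52^64≡131, 52^128≡264, 52^256≡169
261 = 256 + 4 + 1, so 52^261 ≡ 169·201·52 ≡ 236 (mod 277)
Squares mod 277: 261^1≡261, 261^2≡256, 261^4≡164, 261^8≡27, 261^16≡175, 261^32≡155, 261^64≡203
100 = 64 + 32 + 4, so 261^100 ≡ 203·155·164 ≡ 27 (mod 277)
236·27 = 6372 ≡ 1 (mod 277)
19 ≠ 1, so verification fails.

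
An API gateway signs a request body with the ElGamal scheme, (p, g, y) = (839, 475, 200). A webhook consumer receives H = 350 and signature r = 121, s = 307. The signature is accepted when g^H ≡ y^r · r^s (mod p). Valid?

yes

Left side g^H mod p:
475^2 = 225625 ≡ 773
475^4 ≡ 773^2 = 597529 ≡ 161
475^8 ≡ 161^2 = 25921 ≡ 751
475^16 ≡ 751^2 = 564001 ≡ 193
475^32 ≡ 193^2 = 37249 ≡ 333
475^64 ≡ 333^2 = 110889 ≡ 141
475^128 ≡ 141^2 = 19881 ≡ 584
475^256 ≡ 584^2 = 341056 ≡ 422
350 = 256 + 64 + 16 + 8 + 4 + 2, so 475^350 ≡ 422·141·193·751·161·773 ≡ 605 (mod 839)
Right side y^r · r^s mod p:
200^2 = 40000 ≡ 567
200^4 ≡ 567^2 = 321489 ≡ 152
200^8 ≡ 152^2 = 23104 ≡ 451
200^16 ≡ 451^2 = 203401 ≡ 363
200^32 ≡ 363^2 = 131769 ≡ 46
200^64 ≡ 46^2 = 2116 ≡ 438
121 = 64 + 32 + 16 + 8 + 1, so 200^121 ≡ 438·46·363·451·200 ≡ 788 (mod 839)
121^2 = 14641 ≡ 378
121^4 ≡ 378^2 = 142884 ≡ 254
121^8 ≡ 254^2 = 64516 ≡ 752
121^16 ≡ 752^2 = 565504 ≡ 18
121^32 ≡ 18^2 = 324
121^64 ≡ 324^2 = 104976 ≡ 101
121^128 ≡ 101^2 = 10201 ≡ 133
121^256 ≡ 133^2 = 17689 ≡ 70
307 = 256 + 32 + 16 + 2 + 1, so 121^307 ≡ 70·324·18·378·121 ≡ 202 (mod 839)
788·202 = 159176 ≡ 605 (mod 839)
605 ≡ 605 (mod 839), so the signature is genuine.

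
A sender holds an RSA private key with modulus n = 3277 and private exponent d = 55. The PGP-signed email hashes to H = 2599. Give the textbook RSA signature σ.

2486

H^2 ≡ 2599^2 = 6754801 ≡ 904
H^4 ≡ 904^2 = 817216 ≡ 1243
H^8 ≡ 1243^2 = 1545049 ≡ 1582
H^16 ≡ 1582^2 = 2502724 ≡ 2373
H^32 ≡ 2373^2 = 5631129 ≡ 1243
55 = 32 + 16 + 4 + 2 + 1, so H^55 ≡ 1243·2373·1243·904·2599 ≡ 2486 (mod 3277)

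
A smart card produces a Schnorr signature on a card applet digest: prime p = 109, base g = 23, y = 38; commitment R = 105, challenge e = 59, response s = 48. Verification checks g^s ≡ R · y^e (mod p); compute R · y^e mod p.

45

38^2 = 1444 ≡ 27
38^4 ≡ 27^2 = 729 ≡ 75
38^8 ≡ 75^2 = 5625 ≡ 66
38^16 ≡ 66^2 = 4356 ≡ 105
38^32 ≡ 105^2 = 11025 ≡ 16
59 = 32 + 16 + 8 + 2 + 1, so 38^59 ≡ 16·105·66·27·38 ≡ 16 (mod 109)
R · y^e ≡ 105·16 = 1680 ≡ 45 (mod 109)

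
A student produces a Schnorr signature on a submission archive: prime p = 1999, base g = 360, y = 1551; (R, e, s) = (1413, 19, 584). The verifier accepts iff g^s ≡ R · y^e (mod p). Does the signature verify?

does not verify

g^s mod p:
360^584 mod 1999 = 1077
R · y^e mod p:
1551^19 mod 1999 = 1319
1413·1319 = 1863747 ≡ 679 (mod 1999)
1077 ≠ 679; the check fails.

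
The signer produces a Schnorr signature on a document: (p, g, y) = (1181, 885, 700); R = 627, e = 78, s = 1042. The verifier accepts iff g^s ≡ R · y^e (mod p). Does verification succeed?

fails

g^s mod p:
885^2 = 783225 ≡ 222
885^4 ≡ 222^2 = 49284 ≡ 863
885^8 ≡ 863^2 = 744769 ≡ 739
885^16 ≡ 739^2 = 546121 ≡ 499
885^32 ≡ 499^2 = 249001 ≡ 991
885^64 ≡ 991^2 = 982081 ≡ 670
885^128 ≡ 670^2 = 448900 ≡ 120
885^256 ≡ 120^2 = 14400 ≡ 228
885^512 ≡ 228^2 = 51984 ≡ 20
885^1024 ≡ 20^2 = 400
1042 = 1024 + 16 + 2, so 885^1042 ≡ 400·499·222 ≡ 80 (mod 1181)
R · y^e mod p:
700^2 = 490000 ≡ 1066
700^4 ≡ 1066^2 = 1136356 ≡ 234
700^8 ≡ 234^2 = 54756 ≡ 430
700^16 ≡ 430^2 = 184900 ≡ 664
700^32 ≡ 664^2 = 440896 ≡ 383
700^64 ≡ 383^2 = 146689 ≡ 245
78 = 64 + 8 + 4 + 2, so 700^78 ≡ 245·430·234·1066 ≡ 742 (mod 1181)
627·742 = 465234 ≡ 1101 (mod 1181)
80 ≠ 1101; the check fails.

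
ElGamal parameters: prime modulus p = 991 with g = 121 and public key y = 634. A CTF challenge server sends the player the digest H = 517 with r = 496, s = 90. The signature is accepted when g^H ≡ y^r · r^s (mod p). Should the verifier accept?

Left side g^H mod p:
121^2 = 14641 ≡ 767
121^4 ≡ 767^2 = 588289 ≡ 626
121^8 ≡ 626^2 = 391876 ≡ 431
121^16 ≡ 431^2 = 185761 ≡ 444
121^32 ≡ 444^2 = 197136 ≡ 918
121^64 ≡ 918^2 = 842724 ≡ 374
121^128 ≡ 374^2 = 139876 ≡ 145
121^256 ≡ 145^2 = 21025 ≡ 214
121^512 ≡ 214^2 = 45796 ≡ 210
517 = 512 + 4 + 1, so 121^517 ≡ 210·626·121 ≡ 119 (mod 991)
Right side y^r · r^s mod p:
634^2 = 401956 ≡ 601
634^4 ≡ 601^2 = 361201 ≡ 477
634^8 ≡ 477^2 = 227529 ≡ 590
634^16 ≡ 590^2 = 348100 ≡ 259
634^32 ≡ 259^2 = 67081 ≡ 684
634^64 ≡ 684^2 = 467856 ≡ 104
634^128 ≡ 104^2 = 10816 ≡ 906
634^256 ≡ 906^2 = 820836 ≡ 288
496 = 256 + 128 + 64 + 32 + 16, so 634^496 ≡ 288·906·104·684·259 ≡ 634 (mod 991)
496^2 = 246016 ≡ 248
496^4 ≡ 248^2 = 61504 ≡ 62
496^8 ≡ 62^2 = 3844 ≡ 871
496^16 ≡ 871^2 = 758641 ≡ 526
496^32 ≡ 526^2 = 276676 ≡ 187
496^64 ≡ 187^2 = 34969 ≡ 284
90 = 64 + 16 + 8 + 2, so 496^90 ≡ 284·526·871·248 ≡ 773 (mod 991)
634·773 = 490082 ≡ 528 (mod 991)
119 ≠ 528, so verification fails.

reject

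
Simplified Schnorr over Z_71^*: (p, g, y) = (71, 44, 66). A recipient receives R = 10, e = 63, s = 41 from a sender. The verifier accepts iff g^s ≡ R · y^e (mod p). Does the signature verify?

g^s mod p:
44^2 = 1936 ≡ 19
44^4 ≡ 19^2 = 361 ≡ 6
44^8 ≡ 6^2 = 36
44^16 ≡ 36^2 = 1296 ≡ 18
44^32 ≡ 18^2 = 324 ≡ 40
41 = 32 + 8 + 1, so 44^41 ≡ 40·36·44 ≡ 28 (mod 71)
R · y^e mod p:
66^2 = 4356 ≡ 25
66^4 ≡ 25^2 = 625 ≡ 57
66^8 ≡ 57^2 = 3249 ≡ 54
66^16 ≡ 54^2 = 2916 ≡ 5
66^32 ≡ 5^2 = 25
63 = 32 + 16 + 8 + 4 + 2 + 1, so 66^63 ≡ 25·5·54·57·25·66 ≡ 17 (mod 71)
10·17 = 170 ≡ 28 (mod 71)
28 ≡ 28 (mod 71); signature holds.

verifies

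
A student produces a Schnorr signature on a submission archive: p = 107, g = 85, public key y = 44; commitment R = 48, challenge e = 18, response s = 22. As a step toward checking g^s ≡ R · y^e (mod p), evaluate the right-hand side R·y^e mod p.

90

44^2 = 1936 ≡ 10
44^4 ≡ 10^2 = 100
44^8 ≡ 100^2 = 10000 ≡ 49
44^16 ≡ 49^2 = 2401 ≡ 47
18 = 16 + 2, so 44^18 ≡ 47·10 ≡ 42 (mod 107)
R · y^e ≡ 48·42 = 2016 ≡ 90 (mod 107)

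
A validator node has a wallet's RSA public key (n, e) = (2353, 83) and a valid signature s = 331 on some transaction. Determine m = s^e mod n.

2065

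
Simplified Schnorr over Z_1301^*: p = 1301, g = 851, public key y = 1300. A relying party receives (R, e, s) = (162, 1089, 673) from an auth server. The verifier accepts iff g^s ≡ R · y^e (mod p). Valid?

g^s mod p:
851^673 mod 1301 = 522
R · y^e mod p:
1300^1089 mod 1301 = 1300
162·1300 = 210600 ≡ 1139 (mod 1301)
522 ≠ 1139; the check fails.

no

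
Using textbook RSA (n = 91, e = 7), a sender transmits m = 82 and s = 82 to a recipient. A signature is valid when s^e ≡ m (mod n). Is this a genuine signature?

genuine

s^2 ≡ 82^2 = 6724 ≡ 81
s^4 ≡ 81^2 = 6561 ≡ 9
7 = 4 + 2 + 1, so s^7 ≡ 9·81·82 ≡ 82 (mod 91)
s^7 mod 91 = 82 matches m.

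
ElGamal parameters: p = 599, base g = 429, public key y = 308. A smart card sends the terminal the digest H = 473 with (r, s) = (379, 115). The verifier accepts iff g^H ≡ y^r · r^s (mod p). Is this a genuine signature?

forged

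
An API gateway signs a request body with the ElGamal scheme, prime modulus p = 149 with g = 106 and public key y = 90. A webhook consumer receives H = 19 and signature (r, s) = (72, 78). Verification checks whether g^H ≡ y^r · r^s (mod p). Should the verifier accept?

reject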